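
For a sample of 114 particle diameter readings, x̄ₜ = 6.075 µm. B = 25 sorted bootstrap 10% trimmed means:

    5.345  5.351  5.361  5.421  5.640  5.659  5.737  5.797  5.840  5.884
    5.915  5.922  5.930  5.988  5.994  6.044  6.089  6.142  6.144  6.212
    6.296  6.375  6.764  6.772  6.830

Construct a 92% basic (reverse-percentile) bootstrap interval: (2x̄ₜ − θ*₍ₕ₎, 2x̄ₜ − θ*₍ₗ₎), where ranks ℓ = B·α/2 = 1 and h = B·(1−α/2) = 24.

Percentile endpoints at ranks 1 and 24: θ*₍1₎ = 5.345, θ*₍24₎ = 6.772.
Basic interval reflects these around x̄ₜ:
  lower = 2 × 6.075 − 6.772 = 5.378
  upper = 2 × 6.075 − 5.345 = 6.805

(5.378, 6.805)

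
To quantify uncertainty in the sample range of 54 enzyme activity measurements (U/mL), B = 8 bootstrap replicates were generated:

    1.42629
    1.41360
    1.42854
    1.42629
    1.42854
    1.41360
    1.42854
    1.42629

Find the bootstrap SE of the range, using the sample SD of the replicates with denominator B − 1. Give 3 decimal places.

Bootstrap SE is the standard deviation of the 8 replicate ranges.
Mean of replicates: (1.42629 + 1.41360 + 1.42854 + 1.42629 + 1.42854 + 1.41360 + 1.42854 + 1.42629) / 8 = 11.391690 / 8 = 1.423961
Sum of squared deviations: (+0.002329)² + (−0.010361)² + (+0.004579)² + (+0.002329)² + (+0.004579)² + (−0.010361)² + (+0.004579)² + (+0.002329)² = 0.000294
Variance = 0.000294 / 7 = 0.000042
SE* = √0.000042

SE* = 0.006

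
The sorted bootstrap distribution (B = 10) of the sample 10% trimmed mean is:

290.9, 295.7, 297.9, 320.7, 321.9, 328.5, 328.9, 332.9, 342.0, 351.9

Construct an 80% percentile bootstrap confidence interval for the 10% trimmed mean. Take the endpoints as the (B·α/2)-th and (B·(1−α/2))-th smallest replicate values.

α = 0.20; lower rank = 10 × 0.100 = 1; upper rank = 10 × 0.900 = 9.
The 1st smallest replicate is 290.9; the 9th is 342.0.

(290.9, 342.0)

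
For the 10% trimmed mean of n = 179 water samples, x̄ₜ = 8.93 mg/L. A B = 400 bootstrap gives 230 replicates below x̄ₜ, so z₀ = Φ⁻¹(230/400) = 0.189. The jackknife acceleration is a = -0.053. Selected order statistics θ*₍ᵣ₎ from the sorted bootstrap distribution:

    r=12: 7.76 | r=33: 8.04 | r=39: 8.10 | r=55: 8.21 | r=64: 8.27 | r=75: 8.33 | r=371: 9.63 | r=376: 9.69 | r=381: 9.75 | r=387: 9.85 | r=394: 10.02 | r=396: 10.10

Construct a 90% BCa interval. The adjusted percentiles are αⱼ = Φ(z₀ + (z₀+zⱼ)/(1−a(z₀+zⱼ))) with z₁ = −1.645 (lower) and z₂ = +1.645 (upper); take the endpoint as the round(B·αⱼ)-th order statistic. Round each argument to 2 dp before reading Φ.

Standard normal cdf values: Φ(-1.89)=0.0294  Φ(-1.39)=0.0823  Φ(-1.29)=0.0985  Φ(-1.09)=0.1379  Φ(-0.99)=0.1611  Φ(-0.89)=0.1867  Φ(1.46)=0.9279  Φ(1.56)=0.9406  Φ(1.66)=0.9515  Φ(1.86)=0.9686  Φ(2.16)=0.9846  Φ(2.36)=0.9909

Lower: z₀ + z₁ = 0.189 + (-1.645) = -1.456; 1 − a(z₀+z₁) = 1 − (-0.053)(-1.456) = 0.9228; argument = 0.189 + (-1.456)/0.9228 = -1.3888 → -1.39.
α₁ = Φ(-1.39) = 0.0823; rank = round(400 × 0.0823) = 33; θ*₍33₎ = 8.04.
Upper: z₀ + z₂ = 1.834; 1 − a(z₀+z₂) = 1.0972; argument = 1.8605 → 1.86; α₂ = 0.9686; rank = 387; θ*₍387₎ = 9.85.

(8.04, 9.85)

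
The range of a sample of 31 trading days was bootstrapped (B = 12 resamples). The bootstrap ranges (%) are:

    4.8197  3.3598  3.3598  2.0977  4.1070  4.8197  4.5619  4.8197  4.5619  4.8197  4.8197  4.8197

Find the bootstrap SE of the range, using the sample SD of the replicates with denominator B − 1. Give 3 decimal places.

SE* = 0.873

Bootstrap SE is the standard deviation of the 12 replicate ranges.
Mean of replicates: (4.8197 + 3.3598 + 3.3598 + 2.0977 + 4.1070 + 4.8197 + 4.5619 + 4.8197 + 4.5619 + 4.8197 + 4.8197 + 4.8197) / 12 = 50.96630 / 12 = 4.24719
Sum of squared deviations: (+0.57251)² + (−0.88739)² + (−0.88739)² + (−2.14949)² + (−0.14019)² + (+0.57251)² + (+0.31471)² + (+0.57251)² + (+0.31471)² + (+0.57251)² + (+0.57251)² + (+0.57251)² = 8.37957
Variance = 8.37957 / 11 = 0.76178
SE* = √0.76178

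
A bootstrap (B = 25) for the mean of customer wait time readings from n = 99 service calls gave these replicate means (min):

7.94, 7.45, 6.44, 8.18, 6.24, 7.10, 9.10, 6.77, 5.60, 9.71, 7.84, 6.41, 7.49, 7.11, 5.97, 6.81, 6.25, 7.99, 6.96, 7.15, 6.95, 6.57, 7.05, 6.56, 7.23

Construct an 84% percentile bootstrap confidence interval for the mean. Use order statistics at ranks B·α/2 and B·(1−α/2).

Sorted replicates: 5.60, 5.97, 6.24, 6.25, 6.41, 6.44, 6.56, 6.57, 6.77, 6.81, 6.95, 6.96, 7.05, 7.10, 7.11, 7.15, 7.23, 7.45, 7.49, 7.84, 7.94, 7.99, 8.18, 9.10, 9.71
α = 0.16; lower rank = 25 × 0.080 = 2; upper rank = 25 × 0.920 = 23.
The 2nd smallest replicate is 5.97; the 23rd is 8.18.

(5.97, 8.18)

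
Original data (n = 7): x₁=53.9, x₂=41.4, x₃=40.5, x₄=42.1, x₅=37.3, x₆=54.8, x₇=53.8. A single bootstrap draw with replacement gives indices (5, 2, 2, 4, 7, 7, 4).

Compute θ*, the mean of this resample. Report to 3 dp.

θ* = 44.557

Resample values: 37.3, 41.4, 41.4, 42.1, 53.8, 53.8, 42.1.
Mean = (37.3 + 41.4 + 41.4 + 42.1 + 53.8 + 53.8 + 42.1) / 7 = 311.90 / 7 = 44.557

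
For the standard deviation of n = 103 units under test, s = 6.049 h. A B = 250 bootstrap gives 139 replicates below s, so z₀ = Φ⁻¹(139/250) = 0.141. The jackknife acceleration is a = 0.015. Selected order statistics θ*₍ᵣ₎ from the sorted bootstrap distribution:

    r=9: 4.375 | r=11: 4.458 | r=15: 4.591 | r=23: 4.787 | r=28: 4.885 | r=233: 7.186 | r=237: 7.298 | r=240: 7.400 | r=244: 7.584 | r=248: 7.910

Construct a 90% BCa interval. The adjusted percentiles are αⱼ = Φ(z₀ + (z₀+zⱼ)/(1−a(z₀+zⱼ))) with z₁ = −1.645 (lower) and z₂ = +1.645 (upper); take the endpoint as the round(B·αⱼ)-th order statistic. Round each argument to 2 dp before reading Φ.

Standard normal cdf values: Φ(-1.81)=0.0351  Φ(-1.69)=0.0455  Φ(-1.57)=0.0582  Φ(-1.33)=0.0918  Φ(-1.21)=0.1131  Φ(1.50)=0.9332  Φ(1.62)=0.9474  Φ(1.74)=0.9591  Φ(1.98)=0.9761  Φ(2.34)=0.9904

(4.787, 7.584)

Lower: z₀ + z₁ = 0.141 + (-1.645) = -1.504; 1 − a(z₀+z₁) = 1 − (0.015)(-1.504) = 1.0226; argument = 0.141 + (-1.504)/1.0226 = -1.3298 → -1.33.
α₁ = Φ(-1.33) = 0.0918; rank = round(250 × 0.0918) = 23; θ*₍23₎ = 4.787.
Upper: z₀ + z₂ = 1.786; 1 − a(z₀+z₂) = 0.9732; argument = 1.9762 → 1.98; α₂ = 0.9761; rank = 244; θ*₍244₎ = 7.584.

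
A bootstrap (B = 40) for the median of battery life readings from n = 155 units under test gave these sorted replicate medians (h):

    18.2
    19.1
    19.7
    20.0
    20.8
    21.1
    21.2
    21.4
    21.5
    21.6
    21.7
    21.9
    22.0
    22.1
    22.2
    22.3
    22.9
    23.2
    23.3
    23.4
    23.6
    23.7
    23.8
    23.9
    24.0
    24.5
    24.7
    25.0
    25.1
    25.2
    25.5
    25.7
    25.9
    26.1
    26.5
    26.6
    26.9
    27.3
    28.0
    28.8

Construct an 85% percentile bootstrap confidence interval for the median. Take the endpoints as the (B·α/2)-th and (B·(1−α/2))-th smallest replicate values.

(19.7, 26.9)

α = 0.15; lower rank = 40 × 0.075 = 3; upper rank = 40 × 0.925 = 37.
The 3rd smallest replicate is 19.7; the 37th is 26.9.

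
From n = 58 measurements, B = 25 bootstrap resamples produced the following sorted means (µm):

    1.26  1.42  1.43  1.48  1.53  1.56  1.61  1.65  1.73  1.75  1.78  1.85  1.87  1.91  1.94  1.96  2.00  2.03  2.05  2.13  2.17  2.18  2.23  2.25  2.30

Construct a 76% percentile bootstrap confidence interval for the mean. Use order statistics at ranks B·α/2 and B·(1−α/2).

α = 0.24; lower rank = 25 × 0.120 = 3; upper rank = 25 × 0.880 = 22.
The 3rd smallest replicate is 1.43; the 22nd is 2.18.

(1.43, 2.18)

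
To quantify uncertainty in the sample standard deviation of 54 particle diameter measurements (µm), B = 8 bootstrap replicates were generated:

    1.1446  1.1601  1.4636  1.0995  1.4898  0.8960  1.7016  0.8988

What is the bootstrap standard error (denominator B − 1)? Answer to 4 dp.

SE* = 0.2915

Bootstrap SE is the standard deviation of the 8 replicate standard deviations.
Mean of replicates: (1.1446 + 1.1601 + 1.4636 + 1.0995 + 1.4898 + 0.8960 + 1.7016 + 0.8988) / 8 = 9.85400 / 8 = 1.23175
Sum of squared deviations: (−0.08715)² + (−0.07165)² + (+0.23185)² + (−0.13225)² + (+0.25805)² + (−0.33575)² + (+0.46985)² + (−0.33295)² = 0.59491
Variance = 0.59491 / 7 = 0.08499
SE* = √0.08499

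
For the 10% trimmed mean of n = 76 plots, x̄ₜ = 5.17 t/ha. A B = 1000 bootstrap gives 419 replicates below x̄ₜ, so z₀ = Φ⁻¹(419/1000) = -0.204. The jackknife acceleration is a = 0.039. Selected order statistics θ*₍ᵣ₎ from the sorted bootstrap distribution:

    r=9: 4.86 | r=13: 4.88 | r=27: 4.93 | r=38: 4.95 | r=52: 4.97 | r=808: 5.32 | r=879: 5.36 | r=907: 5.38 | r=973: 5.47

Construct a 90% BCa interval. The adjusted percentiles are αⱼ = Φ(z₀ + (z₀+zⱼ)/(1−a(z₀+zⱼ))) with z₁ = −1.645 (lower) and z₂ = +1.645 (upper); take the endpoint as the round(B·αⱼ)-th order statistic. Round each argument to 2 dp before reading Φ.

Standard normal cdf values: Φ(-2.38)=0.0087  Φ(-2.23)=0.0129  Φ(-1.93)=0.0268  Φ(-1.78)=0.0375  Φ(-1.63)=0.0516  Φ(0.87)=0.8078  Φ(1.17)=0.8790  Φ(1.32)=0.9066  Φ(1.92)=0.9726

(4.93, 5.38)

Lower: z₀ + z₁ = -0.204 + (-1.645) = -1.849; 1 − a(z₀+z₁) = 1 − (0.039)(-1.849) = 1.0721; argument = -0.204 + (-1.849)/1.0721 = -1.9286 → -1.93.
α₁ = Φ(-1.93) = 0.0268; rank = round(1000 × 0.0268) = 27; θ*₍27₎ = 4.93.
Upper: z₀ + z₂ = 1.441; 1 − a(z₀+z₂) = 0.9438; argument = 1.3228 → 1.32; α₂ = 0.9066; rank = 907; θ*₍907₎ = 5.38.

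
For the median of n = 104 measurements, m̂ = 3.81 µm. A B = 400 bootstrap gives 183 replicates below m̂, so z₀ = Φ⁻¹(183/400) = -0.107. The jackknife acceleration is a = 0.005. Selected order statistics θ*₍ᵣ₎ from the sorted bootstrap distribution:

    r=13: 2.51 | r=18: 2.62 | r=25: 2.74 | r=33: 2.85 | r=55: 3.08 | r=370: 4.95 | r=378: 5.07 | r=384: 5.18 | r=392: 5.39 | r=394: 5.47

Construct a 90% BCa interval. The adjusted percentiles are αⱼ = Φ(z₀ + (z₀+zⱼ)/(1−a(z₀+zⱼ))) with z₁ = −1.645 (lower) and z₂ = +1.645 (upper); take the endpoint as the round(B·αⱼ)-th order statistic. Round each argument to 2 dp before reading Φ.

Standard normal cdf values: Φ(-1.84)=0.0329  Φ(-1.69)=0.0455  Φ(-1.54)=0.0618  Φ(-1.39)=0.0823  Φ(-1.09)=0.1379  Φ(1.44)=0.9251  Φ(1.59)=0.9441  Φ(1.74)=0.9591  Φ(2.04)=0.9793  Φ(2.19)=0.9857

(2.51, 4.95)

Lower: z₀ + z₁ = -0.107 + (-1.645) = -1.752; 1 − a(z₀+z₁) = 1 − (0.005)(-1.752) = 1.0088; argument = -0.107 + (-1.752)/1.0088 = -1.8438 → -1.84.
α₁ = Φ(-1.84) = 0.0329; rank = round(400 × 0.0329) = 13; θ*₍13₎ = 2.51.
Upper: z₀ + z₂ = 1.538; 1 − a(z₀+z₂) = 0.9923; argument = 1.4429 → 1.44; α₂ = 0.9251; rank = 370; θ*₍370₎ = 4.95.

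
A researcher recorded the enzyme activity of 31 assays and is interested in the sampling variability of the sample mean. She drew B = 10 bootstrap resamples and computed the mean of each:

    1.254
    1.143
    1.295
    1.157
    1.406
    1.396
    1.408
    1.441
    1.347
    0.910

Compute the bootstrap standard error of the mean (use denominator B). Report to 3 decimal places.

Bootstrap SE is the standard deviation of the 10 replicate means.
Mean of replicates: (1.254 + 1.143 + 1.295 + 1.157 + 1.406 + 1.396 + 1.408 + 1.441 + 1.347 + 0.910) / 10 = 12.7570 / 10 = 1.2757
Sum of squared deviations: (−0.0217)² + (−0.1327)² + (+0.0193)² + (−0.1187)² + (+0.1303)² + (+0.1203)² + (+0.1323)² + (+0.1653)² + (+0.0713)² + (−0.3657)² = 0.2476
Variance = 0.2476 / 10 = 0.0248
SE* = √0.0248

SE* = 0.157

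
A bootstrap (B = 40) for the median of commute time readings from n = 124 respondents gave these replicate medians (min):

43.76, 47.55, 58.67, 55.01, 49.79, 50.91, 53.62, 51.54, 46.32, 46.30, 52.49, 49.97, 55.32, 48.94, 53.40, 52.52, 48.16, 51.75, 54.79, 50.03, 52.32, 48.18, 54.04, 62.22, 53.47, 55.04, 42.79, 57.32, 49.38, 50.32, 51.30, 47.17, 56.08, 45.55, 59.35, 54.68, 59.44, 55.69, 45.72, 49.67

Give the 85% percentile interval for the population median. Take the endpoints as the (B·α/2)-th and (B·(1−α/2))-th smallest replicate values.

(45.55, 58.67)

Sorted replicates: 42.79, 43.76, 45.55, 45.72, 46.30, 46.32, 47.17, 47.55, 48.16, 48.18, 48.94, 49.38, 49.67, 49.79, 49.97, 50.03, 50.32, 50.91, 51.30, 51.54, 51.75, 52.32, 52.49, 52.52, 53.40, 53.47, 53.62, 54.04, 54.68, 54.79, 55.01, 55.04, 55.32, 55.69, 56.08, 57.32, 58.67, 59.35, 59.44, 62.22
α = 0.15; lower rank = 40 × 0.075 = 3; upper rank = 40 × 0.925 = 37.
The 3rd smallest replicate is 45.55; the 37th is 58.67.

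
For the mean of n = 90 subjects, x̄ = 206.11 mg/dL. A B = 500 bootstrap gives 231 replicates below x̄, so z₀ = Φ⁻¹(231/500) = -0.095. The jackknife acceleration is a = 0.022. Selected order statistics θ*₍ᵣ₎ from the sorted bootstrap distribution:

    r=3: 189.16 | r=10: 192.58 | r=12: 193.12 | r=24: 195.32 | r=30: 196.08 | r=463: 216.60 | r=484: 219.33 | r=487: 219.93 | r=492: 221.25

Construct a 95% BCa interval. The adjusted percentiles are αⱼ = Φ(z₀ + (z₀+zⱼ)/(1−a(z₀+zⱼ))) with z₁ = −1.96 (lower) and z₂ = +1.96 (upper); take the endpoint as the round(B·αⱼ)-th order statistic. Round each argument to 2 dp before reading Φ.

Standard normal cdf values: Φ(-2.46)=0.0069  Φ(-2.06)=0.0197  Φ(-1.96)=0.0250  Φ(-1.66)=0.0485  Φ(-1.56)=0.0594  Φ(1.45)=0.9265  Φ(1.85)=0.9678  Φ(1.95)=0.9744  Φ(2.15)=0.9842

Lower: z₀ + z₁ = -0.095 + (-1.960) = -2.055; 1 − a(z₀+z₁) = 1 − (0.022)(-2.055) = 1.0452; argument = -0.095 + (-2.055)/1.0452 = -2.0611 → -2.06.
α₁ = Φ(-2.06) = 0.0197; rank = round(500 × 0.0197) = 10; θ*₍10₎ = 192.58.
Upper: z₀ + z₂ = 1.865; 1 − a(z₀+z₂) = 0.9590; argument = 1.8498 → 1.85; α₂ = 0.9678; rank = 484; θ*₍484₎ = 219.33.

(192.58, 219.33)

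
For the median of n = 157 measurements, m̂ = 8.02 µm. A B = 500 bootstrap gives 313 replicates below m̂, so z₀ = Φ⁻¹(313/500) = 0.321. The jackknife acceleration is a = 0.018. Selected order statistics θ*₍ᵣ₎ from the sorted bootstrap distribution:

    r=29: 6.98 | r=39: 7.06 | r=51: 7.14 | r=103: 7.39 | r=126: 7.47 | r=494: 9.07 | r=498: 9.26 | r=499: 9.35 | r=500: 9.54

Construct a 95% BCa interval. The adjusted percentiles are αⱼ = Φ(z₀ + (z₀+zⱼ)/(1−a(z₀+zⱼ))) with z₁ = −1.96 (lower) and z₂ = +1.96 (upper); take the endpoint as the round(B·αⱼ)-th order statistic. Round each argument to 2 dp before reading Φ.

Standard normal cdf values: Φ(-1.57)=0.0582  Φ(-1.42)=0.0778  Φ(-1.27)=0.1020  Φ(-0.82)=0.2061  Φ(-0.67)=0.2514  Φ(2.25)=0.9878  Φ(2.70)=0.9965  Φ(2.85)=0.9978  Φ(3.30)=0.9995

Lower: z₀ + z₁ = 0.321 + (-1.960) = -1.639; 1 − a(z₀+z₁) = 1 − (0.018)(-1.639) = 1.0295; argument = 0.321 + (-1.639)/1.0295 = -1.2710 → -1.27.
α₁ = Φ(-1.27) = 0.1020; rank = round(500 × 0.1020) = 51; θ*₍51₎ = 7.14.
Upper: z₀ + z₂ = 2.281; 1 − a(z₀+z₂) = 0.9589; argument = 2.6997 → 2.70; α₂ = 0.9965; rank = 498; θ*₍498₎ = 9.26.

(7.14, 9.26)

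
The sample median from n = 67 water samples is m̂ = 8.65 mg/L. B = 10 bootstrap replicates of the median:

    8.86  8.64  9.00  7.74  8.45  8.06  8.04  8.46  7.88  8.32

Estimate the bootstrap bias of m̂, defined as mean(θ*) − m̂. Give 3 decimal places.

mean(θ*) = (8.86 + 8.64 + 9.00 + 7.74 + 8.45 + 8.06 + 8.04 + 8.46 + 7.88 + 8.32) / 10 = 8.3450
bias = 8.3450 − 8.65

bias = −0.305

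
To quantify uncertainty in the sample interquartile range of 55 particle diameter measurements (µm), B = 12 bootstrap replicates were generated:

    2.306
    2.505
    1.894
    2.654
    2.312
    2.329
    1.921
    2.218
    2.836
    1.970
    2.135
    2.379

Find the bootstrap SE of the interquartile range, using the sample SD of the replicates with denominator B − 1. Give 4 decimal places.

SE* = 0.2879

Bootstrap SE is the standard deviation of the 12 replicate interquartile ranges.
Mean of replicates: (2.306 + 2.505 + 1.894 + 2.654 + 2.312 + 2.329 + 1.921 + 2.218 + 2.836 + 1.970 + 2.135 + 2.379) / 12 = 27.45900 / 12 = 2.28825
Sum of squared deviations: (+0.01775)² + (+0.21675)² + (−0.39425)² + (+0.36575)² + (+0.02375)² + (+0.04075)² + (−0.36725)² + (−0.07025)² + (+0.54775)² + (−0.31825)² + (−0.15325)² + (+0.09075)² = 0.91157
Variance = 0.91157 / 11 = 0.08287
SE* = √0.08287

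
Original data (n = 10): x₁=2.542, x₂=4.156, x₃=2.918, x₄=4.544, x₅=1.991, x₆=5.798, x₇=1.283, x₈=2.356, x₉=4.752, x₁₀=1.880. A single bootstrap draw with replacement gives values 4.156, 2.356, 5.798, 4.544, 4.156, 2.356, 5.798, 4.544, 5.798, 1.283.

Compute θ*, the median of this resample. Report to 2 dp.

θ* = 4.35

Sorted: 1.283, 2.356, 2.356, 4.156, 4.156, 4.544, 4.544, 5.798, 5.798, 5.798
Median = average of the two middle values = 4.35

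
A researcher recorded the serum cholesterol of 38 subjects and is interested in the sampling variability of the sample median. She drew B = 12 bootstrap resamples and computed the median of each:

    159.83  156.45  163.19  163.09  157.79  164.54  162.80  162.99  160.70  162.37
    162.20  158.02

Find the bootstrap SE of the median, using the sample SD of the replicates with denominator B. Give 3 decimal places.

Bootstrap SE is the standard deviation of the 12 replicate medians.
Mean of replicates: (159.83 + 156.45 + 163.19 + 163.09 + 157.79 + 164.54 + 162.80 + 162.99 + 160.70 + 162.37 + 162.20 + 158.02) / 12 = 1933.9700 / 12 = 161.1642
Sum of squared deviations: (−1.3342)² + (−4.7142)² + (+2.0258)² + (+1.9258)² + (−3.3742)² + (+3.3758)² + (+1.6358)² + (+1.8258)² + (−0.4642)² + (+1.2058)² + (+1.0358)² + (−3.1442)² = 73.2353
Variance = 73.2353 / 12 = 6.1029
SE* = √6.1029

SE* = 2.470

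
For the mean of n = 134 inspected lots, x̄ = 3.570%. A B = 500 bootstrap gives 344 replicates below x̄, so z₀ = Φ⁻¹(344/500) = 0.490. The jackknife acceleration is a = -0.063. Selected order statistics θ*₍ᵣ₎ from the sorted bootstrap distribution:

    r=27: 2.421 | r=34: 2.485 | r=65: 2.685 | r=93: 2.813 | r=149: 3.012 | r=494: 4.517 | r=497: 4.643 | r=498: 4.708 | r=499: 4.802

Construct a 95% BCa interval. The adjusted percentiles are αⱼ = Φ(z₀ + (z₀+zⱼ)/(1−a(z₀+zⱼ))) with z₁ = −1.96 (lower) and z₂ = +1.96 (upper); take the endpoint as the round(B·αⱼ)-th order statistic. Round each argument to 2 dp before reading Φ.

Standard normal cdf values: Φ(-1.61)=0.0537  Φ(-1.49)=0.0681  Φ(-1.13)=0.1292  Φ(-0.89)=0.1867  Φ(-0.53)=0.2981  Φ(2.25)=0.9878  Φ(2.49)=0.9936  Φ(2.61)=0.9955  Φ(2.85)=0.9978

(2.685, 4.708)

Lower: z₀ + z₁ = 0.490 + (-1.960) = -1.470; 1 − a(z₀+z₁) = 1 − (-0.063)(-1.470) = 0.9074; argument = 0.490 + (-1.470)/0.9074 = -1.1300 → -1.13.
α₁ = Φ(-1.13) = 0.1292; rank = round(500 × 0.1292) = 65; θ*₍65₎ = 2.685.
Upper: z₀ + z₂ = 2.450; 1 − a(z₀+z₂) = 1.1543; argument = 2.6124 → 2.61; α₂ = 0.9955; rank = 498; θ*₍498₎ = 4.708.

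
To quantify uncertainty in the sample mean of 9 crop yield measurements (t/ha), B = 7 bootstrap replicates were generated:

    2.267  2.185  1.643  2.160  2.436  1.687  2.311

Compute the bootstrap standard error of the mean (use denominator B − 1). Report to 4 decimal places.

Bootstrap SE is the standard deviation of the 7 replicate means.
Mean of replicates: (2.267 + 2.185 + 1.643 + 2.160 + 2.436 + 1.687 + 2.311) / 7 = 14.68900 / 7 = 2.09843
Sum of squared deviations: (+0.16857)² + (+0.08657)² + (−0.45543)² + (+0.06157)² + (+0.33757)² + (−0.41143)² + (+0.21257)² = 0.57553
Variance = 0.57553 / 6 = 0.09592
SE* = √0.09592

SE* = 0.3097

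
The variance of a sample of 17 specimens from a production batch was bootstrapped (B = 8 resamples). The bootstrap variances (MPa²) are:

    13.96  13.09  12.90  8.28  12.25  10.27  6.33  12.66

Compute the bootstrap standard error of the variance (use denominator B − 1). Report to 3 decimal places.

Bootstrap SE is the standard deviation of the 8 replicate variances.
Mean of replicates: (13.96 + 13.09 + 12.90 + 8.28 + 12.25 + 10.27 + 6.33 + 12.66) / 8 = 89.7400 / 8 = 11.2175
Sum of squared deviations: (+2.7425)² + (+1.8725)² + (+1.6825)² + (−2.9375)² + (+1.0325)² + (−0.9475)² + (−4.8875)² + (+1.4425)² = 50.4196
Variance = 50.4196 / 7 = 7.2028
SE* = √7.2028

SE* = 2.684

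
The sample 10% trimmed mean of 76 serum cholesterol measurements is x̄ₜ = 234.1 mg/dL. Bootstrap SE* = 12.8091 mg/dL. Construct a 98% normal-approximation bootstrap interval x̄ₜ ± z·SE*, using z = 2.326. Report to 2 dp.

Margin = 2.326 × 12.8091 = 29.794
Interval: 234.1 ± 29.794

(204.31, 263.89)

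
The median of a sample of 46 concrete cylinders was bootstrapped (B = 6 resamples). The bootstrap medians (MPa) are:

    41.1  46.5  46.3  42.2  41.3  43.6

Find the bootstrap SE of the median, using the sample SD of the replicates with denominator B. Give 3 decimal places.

Bootstrap SE is the standard deviation of the 6 replicate medians.
Mean of replicates: (41.1 + 46.5 + 46.3 + 42.2 + 41.3 + 43.6) / 6 = 261.0000 / 6 = 43.5000
Sum of squared deviations: (−2.4000)² + (+3.0000)² + (+2.8000)² + (−1.3000)² + (−2.2000)² + (+0.1000)² = 29.1400
Variance = 29.1400 / 6 = 4.8567
SE* = √4.8567

SE* = 2.204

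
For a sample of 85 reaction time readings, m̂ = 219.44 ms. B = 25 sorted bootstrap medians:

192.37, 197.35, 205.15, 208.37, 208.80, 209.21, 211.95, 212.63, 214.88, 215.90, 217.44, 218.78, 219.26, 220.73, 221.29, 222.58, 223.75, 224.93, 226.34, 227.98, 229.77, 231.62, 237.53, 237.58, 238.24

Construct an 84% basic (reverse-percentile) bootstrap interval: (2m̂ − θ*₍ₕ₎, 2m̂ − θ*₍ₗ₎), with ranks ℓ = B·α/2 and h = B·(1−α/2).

(201.35, 241.53)

Percentile endpoints at ranks 2 and 23: θ*₍2₎ = 197.35, θ*₍23₎ = 237.53.
Basic interval reflects these around m̂:
  lower = 2 × 219.44 − 237.53 = 201.35
  upper = 2 × 219.44 − 197.35 = 241.53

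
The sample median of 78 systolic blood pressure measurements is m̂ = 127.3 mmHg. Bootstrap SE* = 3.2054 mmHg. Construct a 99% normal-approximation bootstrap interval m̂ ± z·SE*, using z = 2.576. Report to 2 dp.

Margin = 2.576 × 3.2054 = 8.257
Interval: 127.3 ± 8.257

(119.04, 135.56)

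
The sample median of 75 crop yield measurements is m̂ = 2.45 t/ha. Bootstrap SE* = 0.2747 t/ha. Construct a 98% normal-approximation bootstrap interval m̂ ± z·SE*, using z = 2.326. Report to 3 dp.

Margin = 2.326 × 0.2747 = 0.6390
Interval: 2.45 ± 0.6390

(1.811, 3.089)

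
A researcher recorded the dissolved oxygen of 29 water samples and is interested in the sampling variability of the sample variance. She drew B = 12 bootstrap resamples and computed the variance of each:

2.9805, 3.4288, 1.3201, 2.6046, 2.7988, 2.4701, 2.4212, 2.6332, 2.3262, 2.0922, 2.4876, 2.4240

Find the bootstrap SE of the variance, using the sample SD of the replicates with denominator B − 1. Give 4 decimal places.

SE* = 0.5057

Bootstrap SE is the standard deviation of the 12 replicate variances.
Mean of replicates: (2.9805 + 3.4288 + 1.3201 + 2.6046 + 2.7988 + 2.4701 + 2.4212 + 2.6332 + 2.3262 + 2.0922 + 2.4876 + 2.4240) / 12 = 29.98730 / 12 = 2.49894
Sum of squared deviations: (+0.48156)² + (+0.92986)² + (−1.17884)² + (+0.10566)² + (+0.29986)² + (−0.02884)² + (−0.07774)² + (+0.13426)² + (−0.17274)² + (−0.40674)² + (−0.01134)² + (−0.07494)² = 2.81321
Variance = 2.81321 / 11 = 0.25575
SE* = √0.25575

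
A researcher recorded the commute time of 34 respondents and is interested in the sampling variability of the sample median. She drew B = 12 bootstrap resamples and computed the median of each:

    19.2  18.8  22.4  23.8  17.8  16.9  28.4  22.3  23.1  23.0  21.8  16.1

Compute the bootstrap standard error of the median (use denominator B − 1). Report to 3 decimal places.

SE* = 3.493

Bootstrap SE is the standard deviation of the 12 replicate medians.
Mean of replicates: (19.2 + 18.8 + 22.4 + 23.8 + 17.8 + 16.9 + 28.4 + 22.3 + 23.1 + 23.0 + 21.8 + 16.1) / 12 = 253.6000 / 12 = 21.1333
Sum of squared deviations: (−1.9333)² + (−2.3333)² + (+1.2667)² + (+2.6667)² + (−3.3333)² + (−4.2333)² + (+7.2667)² + (+1.1667)² + (+1.9667)² + (+1.8667)² + (+0.6667)² + (−5.0333)² = 134.2267
Variance = 134.2267 / 11 = 12.2024
SE* = √12.2024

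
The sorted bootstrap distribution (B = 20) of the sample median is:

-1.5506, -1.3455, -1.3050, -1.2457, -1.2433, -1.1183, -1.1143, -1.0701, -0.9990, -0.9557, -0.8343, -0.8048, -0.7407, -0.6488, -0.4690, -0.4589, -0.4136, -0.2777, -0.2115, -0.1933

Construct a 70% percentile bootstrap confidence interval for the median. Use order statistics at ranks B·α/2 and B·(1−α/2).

(-1.3050, -0.4136)

α = 0.30; lower rank = 20 × 0.150 = 3; upper rank = 20 × 0.850 = 17.
The 3rd smallest replicate is -1.3050; the 17th is -0.4136.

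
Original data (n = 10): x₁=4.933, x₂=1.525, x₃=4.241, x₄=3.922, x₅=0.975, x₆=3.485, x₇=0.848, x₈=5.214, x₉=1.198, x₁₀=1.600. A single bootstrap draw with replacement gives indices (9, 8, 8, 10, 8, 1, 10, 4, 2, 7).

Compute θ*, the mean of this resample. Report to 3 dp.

Resample values: 1.198, 5.214, 5.214, 1.600, 5.214, 4.933, 1.600, 3.922, 1.525, 0.848.
Mean = (1.198 + 5.214 + 5.214 + 1.600 + 5.214 + 4.933 + 1.600 + 3.922 + 1.525 + 0.848) / 10 = 31.2680 / 10 = 3.127

θ* = 3.127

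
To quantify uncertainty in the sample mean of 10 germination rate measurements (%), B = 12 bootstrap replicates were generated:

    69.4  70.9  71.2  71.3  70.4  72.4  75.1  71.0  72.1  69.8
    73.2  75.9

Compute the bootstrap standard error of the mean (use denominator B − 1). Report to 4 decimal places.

SE* = 1.9952

Bootstrap SE is the standard deviation of the 12 replicate means.
Mean of replicates: (69.4 + 70.9 + 71.2 + 71.3 + 70.4 + 72.4 + 75.1 + 71.0 + 72.1 + 69.8 + 73.2 + 75.9) / 12 = 862.70000 / 12 = 71.89167
Sum of squared deviations: (−2.49167)² + (−0.99167)² + (−0.69167)² + (−0.59167)² + (−1.49167)² + (+0.50833)² + (+3.20833)² + (−0.89167)² + (+0.20833)² + (−2.09167)² + (+1.30833)² + (+4.00833)² = 43.78917
Variance = 43.78917 / 11 = 3.98083
SE* = √3.98083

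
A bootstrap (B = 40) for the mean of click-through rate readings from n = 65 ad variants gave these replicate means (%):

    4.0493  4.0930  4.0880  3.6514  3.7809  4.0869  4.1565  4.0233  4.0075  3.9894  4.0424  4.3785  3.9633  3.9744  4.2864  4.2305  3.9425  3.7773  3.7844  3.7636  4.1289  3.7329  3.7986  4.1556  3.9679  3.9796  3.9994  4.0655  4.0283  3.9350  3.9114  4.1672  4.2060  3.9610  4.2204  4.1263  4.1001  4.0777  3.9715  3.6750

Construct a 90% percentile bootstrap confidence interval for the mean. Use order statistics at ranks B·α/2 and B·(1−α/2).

(3.6750, 4.2305)

Sorted replicates: 3.6514, 3.6750, 3.7329, 3.7636, 3.7773, 3.7809, 3.7844, 3.7986, 3.9114, 3.9350, 3.9425, 3.9610, 3.9633, 3.9679, 3.9715, 3.9744, 3.9796, 3.9894, 3.9994, 4.0075, 4.0233, 4.0283, 4.0424, 4.0493, 4.0655, 4.0777, 4.0869, 4.0880, 4.0930, 4.1001, 4.1263, 4.1289, 4.1556, 4.1565, 4.1672, 4.2060, 4.2204, 4.2305, 4.2864, 4.3785
α = 0.10; lower rank = 40 × 0.050 = 2; upper rank = 40 × 0.950 = 38.
The 2nd smallest replicate is 3.6750; the 38th is 4.2305.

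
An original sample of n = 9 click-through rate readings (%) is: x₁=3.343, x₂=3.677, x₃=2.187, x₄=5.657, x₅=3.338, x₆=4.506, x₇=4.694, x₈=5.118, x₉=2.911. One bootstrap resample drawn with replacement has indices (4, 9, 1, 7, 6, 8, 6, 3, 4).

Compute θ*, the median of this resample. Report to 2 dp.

Resample values: 5.657, 2.911, 3.343, 4.694, 4.506, 5.118, 4.506, 2.187, 5.657.
Sorted: 2.187, 2.911, 3.343, 4.506, 4.506, 4.694, 5.118, 5.657, 5.657
Median = middle value = 4.51

θ* = 4.51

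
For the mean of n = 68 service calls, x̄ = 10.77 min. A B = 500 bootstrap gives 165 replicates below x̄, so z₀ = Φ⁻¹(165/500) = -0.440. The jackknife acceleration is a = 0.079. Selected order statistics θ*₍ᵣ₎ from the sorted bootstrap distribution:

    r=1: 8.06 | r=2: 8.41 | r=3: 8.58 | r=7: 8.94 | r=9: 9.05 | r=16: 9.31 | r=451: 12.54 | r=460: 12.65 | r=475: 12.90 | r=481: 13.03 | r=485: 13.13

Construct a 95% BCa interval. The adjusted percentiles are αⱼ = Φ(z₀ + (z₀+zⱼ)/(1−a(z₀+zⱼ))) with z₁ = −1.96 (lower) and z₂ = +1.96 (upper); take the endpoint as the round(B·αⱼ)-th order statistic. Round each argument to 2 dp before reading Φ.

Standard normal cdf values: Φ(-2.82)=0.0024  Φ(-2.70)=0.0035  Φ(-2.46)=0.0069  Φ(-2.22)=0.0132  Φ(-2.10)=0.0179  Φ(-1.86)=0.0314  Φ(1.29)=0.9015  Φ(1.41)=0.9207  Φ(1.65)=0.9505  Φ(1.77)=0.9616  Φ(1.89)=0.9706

Lower: z₀ + z₁ = -0.440 + (-1.960) = -2.400; 1 − a(z₀+z₁) = 1 − (0.079)(-2.400) = 1.1896; argument = -0.440 + (-2.400)/1.1896 = -2.4575 → -2.46.
α₁ = Φ(-2.46) = 0.0069; rank = round(500 × 0.0069) = 3; θ*₍3₎ = 8.58.
Upper: z₀ + z₂ = 1.520; 1 − a(z₀+z₂) = 0.8799; argument = 1.2874 → 1.29; α₂ = 0.9015; rank = 451; θ*₍451₎ = 12.54.

(8.58, 12.54)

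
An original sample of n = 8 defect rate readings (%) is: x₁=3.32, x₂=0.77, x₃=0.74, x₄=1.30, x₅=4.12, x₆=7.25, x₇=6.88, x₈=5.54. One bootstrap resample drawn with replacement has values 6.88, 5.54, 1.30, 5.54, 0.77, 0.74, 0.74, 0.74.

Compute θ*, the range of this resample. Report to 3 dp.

θ* = 6.140

Range = 6.88 − 0.74 = 6.140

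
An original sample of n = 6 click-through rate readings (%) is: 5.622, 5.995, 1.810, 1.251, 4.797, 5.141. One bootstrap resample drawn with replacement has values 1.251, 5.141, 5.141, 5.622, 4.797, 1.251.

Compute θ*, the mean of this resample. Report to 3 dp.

Mean = (1.251 + 5.141 + 5.141 + 5.622 + 4.797 + 1.251) / 6 = 23.2030 / 6 = 3.867

θ* = 3.867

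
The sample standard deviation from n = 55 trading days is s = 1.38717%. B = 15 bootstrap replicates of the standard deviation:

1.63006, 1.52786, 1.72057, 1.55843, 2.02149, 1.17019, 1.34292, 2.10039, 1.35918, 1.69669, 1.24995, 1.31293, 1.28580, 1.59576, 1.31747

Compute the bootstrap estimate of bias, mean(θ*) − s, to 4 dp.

mean(θ*) = (1.63006 + 1.52786 + 1.72057 + 1.55843 + 2.02149 + 1.17019 + 1.34292 + 2.10039 + 1.35918 + 1.69669 + 1.24995 + 1.31293 + 1.28580 + 1.59576 + 1.31747) / 15 = 1.52598
bias = 1.52598 − 1.38717

bias = +0.1388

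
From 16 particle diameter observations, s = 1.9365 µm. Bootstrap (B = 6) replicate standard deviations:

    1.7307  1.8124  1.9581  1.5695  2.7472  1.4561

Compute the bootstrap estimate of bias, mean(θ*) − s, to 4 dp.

mean(θ*) = (1.7307 + 1.8124 + 1.9581 + 1.5695 + 2.7472 + 1.4561) / 6 = 1.87900
bias = 1.87900 − 1.9365

bias = −0.0575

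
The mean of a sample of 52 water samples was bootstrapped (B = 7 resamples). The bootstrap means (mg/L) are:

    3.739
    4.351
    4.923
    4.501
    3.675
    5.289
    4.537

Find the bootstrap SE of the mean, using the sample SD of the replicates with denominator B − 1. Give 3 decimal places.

Bootstrap SE is the standard deviation of the 7 replicate means.
Mean of replicates: (3.739 + 4.351 + 4.923 + 4.501 + 3.675 + 5.289 + 4.537) / 7 = 31.0150 / 7 = 4.4307
Sum of squared deviations: (−0.6917)² + (−0.0797)² + (+0.4923)² + (+0.0703)² + (−0.7557)² + (+0.8583)² + (+0.1063)² = 2.0512
Variance = 2.0512 / 6 = 0.3419
SE* = √0.3419

SE* = 0.585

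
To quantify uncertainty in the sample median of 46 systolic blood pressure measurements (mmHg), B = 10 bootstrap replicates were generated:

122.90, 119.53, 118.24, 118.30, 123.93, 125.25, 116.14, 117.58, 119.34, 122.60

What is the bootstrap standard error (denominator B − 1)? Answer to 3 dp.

SE* = 3.057

Bootstrap SE is the standard deviation of the 10 replicate medians.
Mean of replicates: (122.90 + 119.53 + 118.24 + 118.30 + 123.93 + 125.25 + 116.14 + 117.58 + 119.34 + 122.60) / 10 = 1203.8100 / 10 = 120.3810
Sum of squared deviations: (+2.5190)² + (−0.8510)² + (−2.1410)² + (−2.0810)² + (+3.5490)² + (+4.8690)² + (−4.2410)² + (−2.8010)² + (−1.0410)² + (+2.2190)² = 84.1259
Variance = 84.1259 / 9 = 9.3473
SE* = √9.3473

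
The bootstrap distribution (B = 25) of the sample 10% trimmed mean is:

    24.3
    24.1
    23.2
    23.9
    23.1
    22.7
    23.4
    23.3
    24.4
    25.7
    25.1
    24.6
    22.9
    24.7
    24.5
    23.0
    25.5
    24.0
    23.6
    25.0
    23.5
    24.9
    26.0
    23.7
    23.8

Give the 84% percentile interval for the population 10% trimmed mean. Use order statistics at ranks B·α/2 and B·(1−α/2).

(22.9, 25.5)

Sorted replicates: 22.7, 22.9, 23.0, 23.1, 23.2, 23.3, 23.4, 23.5, 23.6, 23.7, 23.8, 23.9, 24.0, 24.1, 24.3, 24.4, 24.5, 24.6, 24.7, 24.9, 25.0, 25.1, 25.5, 25.7, 26.0
α = 0.16; lower rank = 25 × 0.080 = 2; upper rank = 25 × 0.920 = 23.
The 2nd smallest replicate is 22.9; the 23rd is 25.5.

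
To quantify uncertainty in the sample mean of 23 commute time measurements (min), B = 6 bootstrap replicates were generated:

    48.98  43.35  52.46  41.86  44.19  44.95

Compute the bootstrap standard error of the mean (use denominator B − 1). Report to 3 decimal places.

Bootstrap SE is the standard deviation of the 6 replicate means.
Mean of replicates: (48.98 + 43.35 + 52.46 + 41.86 + 44.19 + 44.95) / 6 = 275.7900 / 6 = 45.9650
Sum of squared deviations: (+3.0150)² + (−2.6150)² + (+6.4950)² + (−4.1050)² + (−1.7750)² + (−1.0150)² = 79.1453
Variance = 79.1453 / 5 = 15.8291
SE* = √15.8291

SE* = 3.979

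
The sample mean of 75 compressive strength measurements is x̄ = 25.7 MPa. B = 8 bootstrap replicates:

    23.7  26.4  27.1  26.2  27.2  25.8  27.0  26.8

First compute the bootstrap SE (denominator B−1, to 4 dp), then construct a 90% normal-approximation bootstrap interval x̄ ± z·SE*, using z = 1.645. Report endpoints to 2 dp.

Mean of replicates = 26.2750; sum of squared deviations = 9.2150; SE* = √(9.2150/7) = 1.1474
Margin = 1.645 × 1.1474 = 1.887
Interval: 25.7 ± 1.887

(23.81, 27.59)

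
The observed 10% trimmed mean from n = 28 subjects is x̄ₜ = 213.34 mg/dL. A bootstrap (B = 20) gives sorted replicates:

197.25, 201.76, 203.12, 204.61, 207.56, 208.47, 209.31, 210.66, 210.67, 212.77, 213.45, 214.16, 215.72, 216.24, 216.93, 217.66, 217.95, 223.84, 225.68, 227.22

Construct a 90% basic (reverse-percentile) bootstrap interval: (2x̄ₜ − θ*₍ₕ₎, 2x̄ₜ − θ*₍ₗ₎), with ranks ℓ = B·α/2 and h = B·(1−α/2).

Percentile endpoints at ranks 1 and 19: θ*₍1₎ = 197.25, θ*₍19₎ = 225.68.
Basic interval reflects these around x̄ₜ:
  lower = 2 × 213.34 − 225.68 = 201.00
  upper = 2 × 213.34 − 197.25 = 229.43

(201.00, 229.43)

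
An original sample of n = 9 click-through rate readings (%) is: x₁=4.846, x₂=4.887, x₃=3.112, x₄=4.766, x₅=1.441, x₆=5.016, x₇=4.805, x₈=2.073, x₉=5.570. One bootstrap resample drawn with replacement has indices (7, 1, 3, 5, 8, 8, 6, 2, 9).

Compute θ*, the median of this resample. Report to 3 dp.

Resample values: 4.805, 4.846, 3.112, 1.441, 2.073, 2.073, 5.016, 4.887, 5.570.
Sorted: 1.441, 2.073, 2.073, 3.112, 4.805, 4.846, 4.887, 5.016, 5.570
Median = middle value = 4.805

θ* = 4.805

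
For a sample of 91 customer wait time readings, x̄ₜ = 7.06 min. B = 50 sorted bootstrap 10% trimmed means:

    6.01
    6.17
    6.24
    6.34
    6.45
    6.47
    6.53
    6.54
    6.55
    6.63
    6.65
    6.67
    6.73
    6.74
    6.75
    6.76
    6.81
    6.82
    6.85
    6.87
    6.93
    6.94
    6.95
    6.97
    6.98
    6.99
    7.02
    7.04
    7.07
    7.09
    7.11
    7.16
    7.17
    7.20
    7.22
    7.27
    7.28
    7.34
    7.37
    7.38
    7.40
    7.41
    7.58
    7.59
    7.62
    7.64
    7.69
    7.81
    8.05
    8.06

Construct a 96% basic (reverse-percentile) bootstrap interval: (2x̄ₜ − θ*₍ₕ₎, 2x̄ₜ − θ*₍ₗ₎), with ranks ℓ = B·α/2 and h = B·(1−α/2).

(6.07, 8.11)

Percentile endpoints at ranks 1 and 49: θ*₍1₎ = 6.01, θ*₍49₎ = 8.05.
Basic interval reflects these around x̄ₜ:
  lower = 2 × 7.06 − 8.05 = 6.07
  upper = 2 × 7.06 − 6.01 = 8.11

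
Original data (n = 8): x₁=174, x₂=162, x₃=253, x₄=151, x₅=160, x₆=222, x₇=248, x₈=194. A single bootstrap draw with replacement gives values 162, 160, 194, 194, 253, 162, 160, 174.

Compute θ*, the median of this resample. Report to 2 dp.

Sorted: 160, 160, 162, 162, 174, 194, 194, 253
Median = average of the two middle values = 168.00

θ* = 168.00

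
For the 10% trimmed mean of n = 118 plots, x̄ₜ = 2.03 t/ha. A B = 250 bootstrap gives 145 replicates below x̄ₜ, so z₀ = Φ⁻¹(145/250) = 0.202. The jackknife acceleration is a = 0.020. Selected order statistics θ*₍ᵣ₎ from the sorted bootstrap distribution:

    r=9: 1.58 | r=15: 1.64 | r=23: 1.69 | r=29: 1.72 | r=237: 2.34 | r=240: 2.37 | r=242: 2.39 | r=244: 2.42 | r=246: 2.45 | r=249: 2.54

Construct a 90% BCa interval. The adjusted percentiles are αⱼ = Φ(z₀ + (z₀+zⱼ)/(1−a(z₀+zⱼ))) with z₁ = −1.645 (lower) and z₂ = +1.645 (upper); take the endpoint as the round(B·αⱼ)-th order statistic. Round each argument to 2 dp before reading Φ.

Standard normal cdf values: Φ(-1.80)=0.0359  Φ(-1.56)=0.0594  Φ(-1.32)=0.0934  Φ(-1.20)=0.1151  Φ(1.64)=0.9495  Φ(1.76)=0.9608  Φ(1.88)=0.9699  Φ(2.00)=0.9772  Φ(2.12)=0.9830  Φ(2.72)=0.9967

Lower: z₀ + z₁ = 0.202 + (-1.645) = -1.443; 1 − a(z₀+z₁) = 1 − (0.020)(-1.443) = 1.0289; argument = 0.202 + (-1.443)/1.0289 = -1.2005 → -1.20.
α₁ = Φ(-1.20) = 0.1151; rank = round(250 × 0.1151) = 29; θ*₍29₎ = 1.72.
Upper: z₀ + z₂ = 1.847; 1 − a(z₀+z₂) = 0.9631; argument = 2.1198 → 2.12; α₂ = 0.9830; rank = 246; θ*₍246₎ = 2.45.

(1.72, 2.45)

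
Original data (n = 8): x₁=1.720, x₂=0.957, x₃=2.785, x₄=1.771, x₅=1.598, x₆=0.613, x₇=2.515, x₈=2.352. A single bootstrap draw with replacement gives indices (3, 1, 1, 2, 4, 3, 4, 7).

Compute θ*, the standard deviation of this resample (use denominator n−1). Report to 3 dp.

θ* = 0.638

Resample values: 2.785, 1.720, 1.720, 0.957, 1.771, 2.785, 1.771, 2.515.
Mean = 2.0030; sum of squared deviations = 2.8471
s² = 2.8471 / 7 = 0.4067
s = √0.4067 = 0.638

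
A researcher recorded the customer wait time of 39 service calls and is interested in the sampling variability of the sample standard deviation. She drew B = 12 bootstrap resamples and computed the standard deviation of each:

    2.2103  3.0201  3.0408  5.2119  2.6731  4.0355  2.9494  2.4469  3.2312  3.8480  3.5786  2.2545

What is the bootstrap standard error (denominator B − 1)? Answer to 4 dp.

SE* = 0.8607

Bootstrap SE is the standard deviation of the 12 replicate standard deviations.
Mean of replicates: (2.2103 + 3.0201 + 3.0408 + 5.2119 + 2.6731 + 4.0355 + 2.9494 + 2.4469 + 3.2312 + 3.8480 + 3.5786 + 2.2545) / 12 = 38.50030 / 12 = 3.20836
Sum of squared deviations: (−0.99806)² + (−0.18826)² + (−0.16756)² + (+2.00354)² + (−0.53526)² + (+0.82714)² + (−0.25896)² + (−0.76146)² + (+0.02284)² + (+0.63964)² + (+0.37024)² + (−0.95386)² = 8.14795
Variance = 8.14795 / 11 = 0.74072
SE* = √0.74072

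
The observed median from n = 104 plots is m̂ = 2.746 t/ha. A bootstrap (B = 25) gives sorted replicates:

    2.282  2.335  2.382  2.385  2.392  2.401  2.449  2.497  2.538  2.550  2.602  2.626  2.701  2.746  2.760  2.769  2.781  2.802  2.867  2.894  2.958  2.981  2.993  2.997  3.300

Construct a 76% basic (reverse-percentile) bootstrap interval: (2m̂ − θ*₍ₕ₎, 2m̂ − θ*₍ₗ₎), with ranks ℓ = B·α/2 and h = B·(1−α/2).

(2.511, 3.110)

Percentile endpoints at ranks 3 and 22: θ*₍3₎ = 2.382, θ*₍22₎ = 2.981.
Basic interval reflects these around m̂:
  lower = 2 × 2.746 − 2.981 = 2.511
  upper = 2 × 2.746 − 2.382 = 3.110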